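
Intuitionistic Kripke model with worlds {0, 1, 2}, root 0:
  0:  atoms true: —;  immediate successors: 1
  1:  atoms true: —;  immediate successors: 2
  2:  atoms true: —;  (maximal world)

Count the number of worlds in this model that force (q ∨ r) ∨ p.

0: does not force it — 0 ⊮ (q ∨ r) ∨ p: neither disjunct is forced at 0.
1: does not force it — 1 ⊮ (q ∨ r) ∨ p: neither disjunct is forced at 1.
2: does not force it.
Worlds forcing the formula: { }.

0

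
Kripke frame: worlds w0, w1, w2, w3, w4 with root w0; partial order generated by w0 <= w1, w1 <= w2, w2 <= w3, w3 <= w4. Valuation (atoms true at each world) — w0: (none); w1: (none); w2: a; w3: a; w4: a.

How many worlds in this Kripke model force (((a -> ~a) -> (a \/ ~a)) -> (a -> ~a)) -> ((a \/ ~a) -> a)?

w0: forces it.
w1: forces it.
w2: forces it.
w3: forces it.
w4: forces it.
Worlds forcing the formula: {w0, w1, w2, w3, w4}.

5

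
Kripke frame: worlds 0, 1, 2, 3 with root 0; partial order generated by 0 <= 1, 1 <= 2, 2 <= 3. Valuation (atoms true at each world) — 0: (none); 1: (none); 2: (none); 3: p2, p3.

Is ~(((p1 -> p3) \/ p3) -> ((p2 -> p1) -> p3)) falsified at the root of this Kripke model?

0 ||-/- ~(((p1 -> p3) \/ p3) -> ((p2 -> p1) -> p3)) since 0 is accessible from 0 and 0 ||- ((p1 -> p3) \/ p3) -> ((p2 -> p1) -> p3).
0 ||- ((p1 -> p3) \/ p3) -> ((p2 -> p1) -> p3): every world accessible from 0 that forces (p1 -> p3) \/ p3 (namely 0, 1, 2, 3) also forces (p2 -> p1) -> p3.
So the root 0 does not force ~(((p1 -> p3) \/ p3) -> ((p2 -> p1) -> p3)); the model is a countermodel.

Yes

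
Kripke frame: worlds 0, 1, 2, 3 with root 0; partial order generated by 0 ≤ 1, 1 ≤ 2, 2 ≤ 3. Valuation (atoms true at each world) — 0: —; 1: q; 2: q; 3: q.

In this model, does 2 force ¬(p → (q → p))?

2 ⊮ ¬(p → (q → p)) since 2 is accessible from 2 and 2 ⊩ p → (q → p).
2 ⊩ p → (q → p) vacuously: no world accessible from 2 forces the antecedent p.

No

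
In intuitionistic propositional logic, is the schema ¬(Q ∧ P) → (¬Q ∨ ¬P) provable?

This is the constructively invalid direction of De Morgan's law for conjunction, which is not intuitionistically valid.
A Kripke countermodel: worlds w0, w1, w2; order generated by w0 ≤ w1, w0 ≤ w2; atoms true at each world — w0:{}; w1:{Q}; w2:{P}.
w0 ⊮ ¬(Q ∧ P) → (¬Q ∨ ¬P): already at w0 itself, w0 ⊩ ¬(Q ∧ P) but w0 ⊮ ¬Q ∨ ¬P.
w0 ⊮ ¬Q ∨ ¬P: neither disjunct is forced at w0.
w0 ⊮ ¬Q since w1 is accessible from w0 and w1 ⊩ Q.
So the root w0 does not force the formula.

No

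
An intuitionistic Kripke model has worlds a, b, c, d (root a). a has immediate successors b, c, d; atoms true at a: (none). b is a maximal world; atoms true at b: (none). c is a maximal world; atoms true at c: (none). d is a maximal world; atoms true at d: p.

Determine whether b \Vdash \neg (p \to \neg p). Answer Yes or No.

No

b \nVdash \neg (p \to \neg p) since b is accessible from b and b \Vdash p \to \neg p.
b \Vdash p \to \neg p vacuously: no world accessible from b forces the antecedent p.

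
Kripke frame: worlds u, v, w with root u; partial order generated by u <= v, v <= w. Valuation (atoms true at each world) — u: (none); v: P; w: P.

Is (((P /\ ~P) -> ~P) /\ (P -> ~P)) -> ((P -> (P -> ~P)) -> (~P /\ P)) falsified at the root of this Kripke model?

No

u ||- (((P /\ ~P) -> ~P) /\ (P -> ~P)) -> ((P -> (P -> ~P)) -> (~P /\ P)) vacuously: no world accessible from u forces the antecedent ((P /\ ~P) -> ~P) /\ (P -> ~P).
So the root u forces (((P /\ ~P) -> ~P) /\ (P -> ~P)) -> ((P -> (P -> ~P)) -> (~P /\ P)); the model is not a countermodel.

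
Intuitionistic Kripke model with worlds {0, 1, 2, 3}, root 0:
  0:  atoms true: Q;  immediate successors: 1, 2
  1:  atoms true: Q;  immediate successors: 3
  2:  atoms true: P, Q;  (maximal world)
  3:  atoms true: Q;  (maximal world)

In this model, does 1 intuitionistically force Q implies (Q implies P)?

1 does not force Q implies (Q implies P): already at 1 itself, 1 forces Q but 1 does not force Q implies P.
1 does not force Q implies P: already at 1 itself, 1 forces Q but 1 does not force P.
1 lacks atom P, so 1 does not force P.

No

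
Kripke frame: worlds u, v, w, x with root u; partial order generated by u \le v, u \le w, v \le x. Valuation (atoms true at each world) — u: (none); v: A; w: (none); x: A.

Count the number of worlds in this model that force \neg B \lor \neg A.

u: forces it.
v: forces it.
w: forces it.
x: forces it.
Worlds forcing the formula: {u, v, w, x}.

4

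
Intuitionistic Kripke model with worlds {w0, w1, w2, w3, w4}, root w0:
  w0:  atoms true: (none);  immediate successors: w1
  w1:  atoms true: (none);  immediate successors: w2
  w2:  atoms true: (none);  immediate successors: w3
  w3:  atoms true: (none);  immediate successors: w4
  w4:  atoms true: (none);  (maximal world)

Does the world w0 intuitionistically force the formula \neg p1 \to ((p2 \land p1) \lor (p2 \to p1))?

Yes

w0 \Vdash \neg p1 \to ((p2 \land p1) \lor (p2 \to p1)): every world accessible from w0 that forces \neg p1 (namely w0, w1, w2, w3, w4) also forces (p2 \land p1) \lor (p2 \to p1).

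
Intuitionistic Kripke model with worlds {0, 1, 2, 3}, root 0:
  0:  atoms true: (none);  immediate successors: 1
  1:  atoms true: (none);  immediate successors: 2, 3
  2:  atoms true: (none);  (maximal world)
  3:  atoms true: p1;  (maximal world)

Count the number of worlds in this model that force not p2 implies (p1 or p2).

0: does not force it — 0 does not force not p2 implies (p1 or p2): already at 0 itself, 0 forces not p2 but 0 does not force p1 or p2.
1: does not force it — 1 does not force not p2 implies (p1 or p2): already at 1 itself, 1 forces not p2 but 1 does not force p1 or p2.
2: does not force it.
3: forces it.
Worlds forcing the formula: {3}.

1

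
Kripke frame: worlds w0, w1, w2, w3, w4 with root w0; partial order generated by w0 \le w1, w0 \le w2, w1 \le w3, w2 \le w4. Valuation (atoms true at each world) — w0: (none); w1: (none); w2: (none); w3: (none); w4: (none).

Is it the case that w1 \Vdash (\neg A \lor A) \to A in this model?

No

w1 \nVdash (\neg A \lor A) \to A: already at w1 itself, w1 \Vdash \neg A \lor A but w1 \nVdash A.
w1 lacks atom A, so w1 \nVdash A.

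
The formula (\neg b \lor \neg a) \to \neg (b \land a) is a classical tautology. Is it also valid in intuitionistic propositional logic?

This is a constructively valid De Morgan direction (disjunction of negations to negated conjunction), which is intuitionistically derivable.
If \neg b holds at a world then no accessible world forces b, hence none forces b \land a; likewise for \neg a.

Yes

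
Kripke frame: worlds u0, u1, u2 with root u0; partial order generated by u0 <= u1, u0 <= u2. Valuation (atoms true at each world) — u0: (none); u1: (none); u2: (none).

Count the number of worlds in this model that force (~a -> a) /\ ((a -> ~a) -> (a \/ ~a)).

0

u0: does not force it — u0 ||-/- (~a -> a) /\ ((a -> ~a) -> (a \/ ~a)) since u0 fails ~a -> a.
u1: does not force it.
u2: does not force it.
Worlds forcing the formula: { }.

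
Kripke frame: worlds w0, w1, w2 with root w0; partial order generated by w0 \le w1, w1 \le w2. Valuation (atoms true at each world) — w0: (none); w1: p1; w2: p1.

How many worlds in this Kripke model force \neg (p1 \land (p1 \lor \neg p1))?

w0: does not force it — w0 \nVdash \neg (p1 \land (p1 \lor \neg p1)) since w1 is accessible from w0 and w1 \Vdash p1 \land (p1 \lor \neg p1).
w1: does not force it.
w2: does not force it.
Worlds forcing the formula: { }.

0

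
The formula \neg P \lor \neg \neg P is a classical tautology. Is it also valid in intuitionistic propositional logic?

No

This is the weak law of excluded middle, which is not intuitionistically valid.
A Kripke countermodel: worlds u, v, w; order generated by u \le v, u \le w; atoms true at each world — u:{}; v:{P}; w:{}.
u \nVdash \neg P \lor \neg \neg P: neither disjunct is forced at u.
u \nVdash \neg P since v is accessible from u and v \Vdash P.
So the root u does not force the formula.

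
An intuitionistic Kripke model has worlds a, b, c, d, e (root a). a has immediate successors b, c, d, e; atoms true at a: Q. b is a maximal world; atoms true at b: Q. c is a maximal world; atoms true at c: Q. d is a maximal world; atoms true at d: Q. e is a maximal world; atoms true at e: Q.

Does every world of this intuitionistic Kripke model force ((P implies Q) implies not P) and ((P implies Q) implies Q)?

a forces ((P implies Q) implies not P) and ((P implies Q) implies Q) since a forces both conjuncts.
Since the root a forces ((P implies Q) implies not P) and ((P implies Q) implies Q) and forcing is persistent (monotone upward), every world forces it.

Yes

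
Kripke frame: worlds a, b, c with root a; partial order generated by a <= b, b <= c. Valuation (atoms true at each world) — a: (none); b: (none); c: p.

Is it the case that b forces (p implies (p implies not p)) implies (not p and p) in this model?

Yes

b forces (p implies (p implies not p)) implies (not p and p) vacuously: no world accessible from b forces the antecedent p implies (p implies not p).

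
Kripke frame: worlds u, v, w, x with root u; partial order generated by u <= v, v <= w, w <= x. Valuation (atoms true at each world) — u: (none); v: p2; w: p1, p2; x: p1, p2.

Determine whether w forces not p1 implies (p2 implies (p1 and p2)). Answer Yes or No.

w forces not p1 implies (p2 implies (p1 and p2)) vacuously: no world accessible from w forces the antecedent not p1.

Yes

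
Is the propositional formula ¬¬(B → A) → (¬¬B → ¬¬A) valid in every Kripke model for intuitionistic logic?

This is the distribution of double negation over implication, which is intuitionistically derivable.
Assume ¬¬(B → A) and ¬¬B; suppose ¬A. Then B → A would give ¬B (by contraposition), contradicting ¬¬B; so ¬(B → A), contradicting ¬¬(B → A). Hence ¬¬A.

Yes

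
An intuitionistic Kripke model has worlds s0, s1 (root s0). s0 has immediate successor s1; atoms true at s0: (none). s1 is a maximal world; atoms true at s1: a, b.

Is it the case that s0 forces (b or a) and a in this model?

s0 does not force (b or a) and a since s0 fails b or a.

No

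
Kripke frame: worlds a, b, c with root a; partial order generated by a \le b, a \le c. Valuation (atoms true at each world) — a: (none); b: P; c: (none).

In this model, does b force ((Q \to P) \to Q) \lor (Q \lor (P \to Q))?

b \nVdash ((Q \to P) \to Q) \lor (Q \lor (P \to Q)): neither disjunct is forced at b.
b \nVdash (Q \to P) \to Q: already at b itself, b \Vdash Q \to P but b \nVdash Q.
b lacks atom Q, so b \nVdash Q.

No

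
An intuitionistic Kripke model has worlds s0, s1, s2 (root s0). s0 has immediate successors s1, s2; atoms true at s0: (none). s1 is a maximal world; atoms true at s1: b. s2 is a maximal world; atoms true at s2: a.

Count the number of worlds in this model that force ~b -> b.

s0: does not force it — s0 ||-/- ~b -> b: at the accessible world s2, s2 ||- ~b but s2 ||-/- b.
s1: forces it.
s2: does not force it — s2 ||-/- ~b -> b: already at s2 itself, s2 ||- ~b but s2 ||-/- b.
Worlds forcing the formula: {s1}.

1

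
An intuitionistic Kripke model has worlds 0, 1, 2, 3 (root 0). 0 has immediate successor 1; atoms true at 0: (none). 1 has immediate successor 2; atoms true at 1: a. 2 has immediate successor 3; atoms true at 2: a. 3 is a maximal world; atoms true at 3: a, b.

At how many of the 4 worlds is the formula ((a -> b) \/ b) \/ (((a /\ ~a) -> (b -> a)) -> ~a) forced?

0: does not force it — 0 ||-/- ((a -> b) \/ b) \/ (((a /\ ~a) -> (b -> a)) -> ~a): neither disjunct is forced at 0.
1: does not force it.
2: does not force it.
3: forces it.
Worlds forcing the formula: {3}.

1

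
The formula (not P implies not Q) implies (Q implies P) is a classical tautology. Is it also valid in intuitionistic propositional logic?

No

This is the converse of contraposition, which is not intuitionistically valid.
A Kripke countermodel: worlds 0, 1; order generated by 0 <= 1; atoms true at each world — 0:{Q}; 1:{P,Q}.
0 does not force (not P implies not Q) implies (Q implies P): already at 0 itself, 0 forces not P implies not Q but 0 does not force Q implies P.
0 does not force Q implies P: already at 0 itself, 0 forces Q but 0 does not force P.
0 lacks atom P, so 0 does not force P.
So the root 0 does not force the formula.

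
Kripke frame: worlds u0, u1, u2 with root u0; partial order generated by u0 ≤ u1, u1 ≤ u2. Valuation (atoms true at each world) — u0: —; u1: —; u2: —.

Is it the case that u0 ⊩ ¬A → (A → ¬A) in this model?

u0 ⊩ ¬A → (A → ¬A): every world accessible from u0 that forces ¬A (namely u0, u1, u2) also forces A → ¬A.

Yes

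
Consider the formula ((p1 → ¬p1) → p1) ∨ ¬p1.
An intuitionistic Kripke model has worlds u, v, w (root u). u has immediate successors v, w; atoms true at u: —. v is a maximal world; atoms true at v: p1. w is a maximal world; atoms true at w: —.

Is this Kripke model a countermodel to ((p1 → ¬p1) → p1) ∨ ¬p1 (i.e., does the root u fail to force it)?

Yes

u ⊮ ((p1 → ¬p1) → p1) ∨ ¬p1: neither disjunct is forced at u.
u ⊮ (p1 → ¬p1) → p1: at the accessible world w, w ⊩ p1 → ¬p1 but w ⊮ p1.
w lacks atom p1, so w ⊮ p1.
So the root u does not force ((p1 → ¬p1) → p1) ∨ ¬p1; the model is a countermodel.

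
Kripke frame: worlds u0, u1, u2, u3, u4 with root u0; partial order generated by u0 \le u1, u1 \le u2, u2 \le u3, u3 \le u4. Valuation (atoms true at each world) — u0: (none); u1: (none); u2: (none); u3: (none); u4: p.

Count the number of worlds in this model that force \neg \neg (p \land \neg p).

u0: does not force it — u0 \nVdash \neg \neg (p \land \neg p) since u0 is accessible from u0 and u0 \Vdash \neg (p \land \neg p).
u1: does not force it.
u2: does not force it.
u3: does not force it.
u4: does not force it.
Worlds forcing the formula: { }.

0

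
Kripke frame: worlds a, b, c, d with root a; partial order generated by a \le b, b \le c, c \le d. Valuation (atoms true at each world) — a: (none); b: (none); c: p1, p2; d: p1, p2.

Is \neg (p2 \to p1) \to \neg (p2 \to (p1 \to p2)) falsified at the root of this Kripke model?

a \Vdash \neg (p2 \to p1) \to \neg (p2 \to (p1 \to p2)) vacuously: no world accessible from a forces the antecedent \neg (p2 \to p1).
So the root a forces \neg (p2 \to p1) \to \neg (p2 \to (p1 \to p2)); the model is not a countermodel.

No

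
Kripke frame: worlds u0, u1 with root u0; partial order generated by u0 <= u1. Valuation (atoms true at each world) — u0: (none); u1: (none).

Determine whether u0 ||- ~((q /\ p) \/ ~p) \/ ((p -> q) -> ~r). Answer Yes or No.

u0 ||- ~((q /\ p) \/ ~p) \/ ((p -> q) -> ~r) via the disjunct (p -> q) -> ~r.

Yes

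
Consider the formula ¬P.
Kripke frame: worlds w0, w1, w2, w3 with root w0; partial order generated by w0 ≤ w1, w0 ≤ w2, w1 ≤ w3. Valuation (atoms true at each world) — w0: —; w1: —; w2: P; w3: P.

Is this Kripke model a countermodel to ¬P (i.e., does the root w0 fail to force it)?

w0 ⊮ ¬P since w2 is accessible from w0 and w2 ⊩ P.
So the root w0 does not force ¬P; the model is a countermodel.

Yes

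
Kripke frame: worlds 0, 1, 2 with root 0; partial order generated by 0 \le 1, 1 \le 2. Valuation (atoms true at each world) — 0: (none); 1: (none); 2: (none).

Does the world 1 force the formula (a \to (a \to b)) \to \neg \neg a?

No

1 \nVdash (a \to (a \to b)) \to \neg \neg a: already at 1 itself, 1 \Vdash a \to (a \to b) but 1 \nVdash \neg \neg a.
1 \nVdash \neg \neg a since 1 is accessible from 1 and 1 \Vdash \neg a.
1 \Vdash \neg a: no world accessible from 1 forces a.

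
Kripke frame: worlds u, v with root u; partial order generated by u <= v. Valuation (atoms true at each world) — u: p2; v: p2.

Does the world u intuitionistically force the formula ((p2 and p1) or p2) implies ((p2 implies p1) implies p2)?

Yes

u forces ((p2 and p1) or p2) implies ((p2 implies p1) implies p2): every world accessible from u that forces (p2 and p1) or p2 (namely u, v) also forces (p2 implies p1) implies p2.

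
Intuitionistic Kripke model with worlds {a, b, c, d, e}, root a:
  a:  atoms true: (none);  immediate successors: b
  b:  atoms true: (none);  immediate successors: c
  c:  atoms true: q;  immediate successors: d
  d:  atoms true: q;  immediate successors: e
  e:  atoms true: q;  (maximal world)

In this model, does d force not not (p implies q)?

d forces not not (p implies q): no world accessible from d forces not (p implies q).

Yes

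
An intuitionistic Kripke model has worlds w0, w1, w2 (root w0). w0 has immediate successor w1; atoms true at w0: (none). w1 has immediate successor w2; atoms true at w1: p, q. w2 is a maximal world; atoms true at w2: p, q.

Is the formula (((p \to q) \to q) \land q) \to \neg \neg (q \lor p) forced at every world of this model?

w0 \Vdash (((p \to q) \to q) \land q) \to \neg \neg (q \lor p): every world accessible from w0 that forces ((p \to q) \to q) \land q (namely w1, w2) also forces \neg \neg (q \lor p).
Since the root w0 forces (((p \to q) \to q) \land q) \to \neg \neg (q \lor p) and forcing is persistent (monotone upward), every world forces it.

Yes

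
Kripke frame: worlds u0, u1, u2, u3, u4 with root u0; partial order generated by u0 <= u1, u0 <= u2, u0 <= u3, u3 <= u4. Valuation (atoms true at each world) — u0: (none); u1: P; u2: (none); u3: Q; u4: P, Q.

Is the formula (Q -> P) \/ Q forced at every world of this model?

No

Not every world: u0 ||-/- (Q -> P) \/ Q.
u0 ||-/- (Q -> P) \/ Q: neither disjunct is forced at u0.
u0 ||-/- Q -> P: at the accessible world u3, u3 ||- Q but u3 ||-/- P.
u3 lacks atom P, so u3 ||-/- P.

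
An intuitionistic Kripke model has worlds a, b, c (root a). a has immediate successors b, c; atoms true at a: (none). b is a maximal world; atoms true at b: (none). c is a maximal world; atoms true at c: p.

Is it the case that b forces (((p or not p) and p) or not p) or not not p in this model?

Yes

b forces (((p or not p) and p) or not p) or not not p via the disjunct ((p or not p) and p) or not p.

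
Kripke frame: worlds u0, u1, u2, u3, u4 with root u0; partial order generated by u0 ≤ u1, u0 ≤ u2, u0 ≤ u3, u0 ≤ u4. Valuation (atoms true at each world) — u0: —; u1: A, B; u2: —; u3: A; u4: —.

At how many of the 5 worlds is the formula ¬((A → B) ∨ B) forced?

u0: does not force it — u0 ⊮ ¬((A → B) ∨ B) since u1 is accessible from u0 and u1 ⊩ (A → B) ∨ B.
u1: does not force it — u1 ⊮ ¬((A → B) ∨ B) since u1 is accessible from u1 and u1 ⊩ (A → B) ∨ B.
u2: does not force it.
u3: forces it.
u4: does not force it.
Worlds forcing the formula: {u3}.

1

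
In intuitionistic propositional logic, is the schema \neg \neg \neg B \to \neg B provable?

Yes

This is triple-negation reduction, which is intuitionistically derivable.
Assume \neg \neg \neg B and suppose B. Then \neg \neg B (double-negation introduction), contradicting \neg \neg \neg B. So \neg B.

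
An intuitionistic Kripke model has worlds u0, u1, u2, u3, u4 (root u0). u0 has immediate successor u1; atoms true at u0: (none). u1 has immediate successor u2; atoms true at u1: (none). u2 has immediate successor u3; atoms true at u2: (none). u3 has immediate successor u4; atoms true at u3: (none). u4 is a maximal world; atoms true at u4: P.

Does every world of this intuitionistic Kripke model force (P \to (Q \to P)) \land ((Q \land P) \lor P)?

Not every world: u0 \nVdash (P \to (Q \to P)) \land ((Q \land P) \lor P).
u0 \nVdash (P \to (Q \to P)) \land ((Q \land P) \lor P) since u0 fails (Q \land P) \lor P.

No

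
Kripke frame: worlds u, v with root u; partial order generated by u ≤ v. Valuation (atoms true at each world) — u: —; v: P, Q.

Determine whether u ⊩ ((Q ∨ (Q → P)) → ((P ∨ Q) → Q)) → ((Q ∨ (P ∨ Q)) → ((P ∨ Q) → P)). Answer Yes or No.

Yes

u ⊩ ((Q ∨ (Q → P)) → ((P ∨ Q) → Q)) → ((Q ∨ (P ∨ Q)) → ((P ∨ Q) → P)): every world accessible from u that forces (Q ∨ (Q → P)) → ((P ∨ Q) → Q) (namely u, v) also forces (Q ∨ (P ∨ Q)) → ((P ∨ Q) → P).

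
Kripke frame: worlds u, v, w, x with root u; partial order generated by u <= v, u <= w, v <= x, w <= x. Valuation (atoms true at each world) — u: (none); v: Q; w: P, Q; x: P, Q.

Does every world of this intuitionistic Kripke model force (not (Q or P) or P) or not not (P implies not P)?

No

Not every world: u does not force (not (Q or P) or P) or not not (P implies not P).
u does not force (not (Q or P) or P) or not not (P implies not P): neither disjunct is forced at u.
u does not force not (Q or P) or P: neither disjunct is forced at u.
u does not force not (Q or P) since v is accessible from u and v forces Q or P.
v forces Q or P via the disjunct Q.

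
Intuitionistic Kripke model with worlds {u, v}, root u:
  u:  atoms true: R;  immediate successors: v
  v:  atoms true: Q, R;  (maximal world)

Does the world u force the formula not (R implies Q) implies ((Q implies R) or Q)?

Yes

u forces not (R implies Q) implies ((Q implies R) or Q) vacuously: no world accessible from u forces the antecedent not (R implies Q).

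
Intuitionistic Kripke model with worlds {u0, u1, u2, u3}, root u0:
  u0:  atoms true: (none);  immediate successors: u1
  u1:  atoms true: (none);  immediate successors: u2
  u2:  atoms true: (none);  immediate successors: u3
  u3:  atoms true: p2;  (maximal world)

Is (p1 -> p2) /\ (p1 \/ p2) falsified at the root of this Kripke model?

u0 ||-/- (p1 -> p2) /\ (p1 \/ p2) since u0 fails p1 \/ p2.
So the root u0 does not force (p1 -> p2) /\ (p1 \/ p2); the model is a countermodel.

Yes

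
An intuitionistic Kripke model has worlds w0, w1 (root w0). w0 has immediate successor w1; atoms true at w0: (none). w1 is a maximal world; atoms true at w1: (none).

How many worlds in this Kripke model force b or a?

0

w0: does not force it — w0 does not force b or a: neither disjunct is forced at w0.
w1: does not force it — w1 does not force b or a: neither disjunct is forced at w1.
Worlds forcing the formula: { }.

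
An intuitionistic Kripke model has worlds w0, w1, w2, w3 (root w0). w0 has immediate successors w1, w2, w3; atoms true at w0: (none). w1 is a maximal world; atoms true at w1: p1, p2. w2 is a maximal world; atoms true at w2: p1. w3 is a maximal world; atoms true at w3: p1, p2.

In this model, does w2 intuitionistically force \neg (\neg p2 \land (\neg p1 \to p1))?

w2 \nVdash \neg (\neg p2 \land (\neg p1 \to p1)) since w2 is accessible from w2 and w2 \Vdash \neg p2 \land (\neg p1 \to p1).
w2 \Vdash \neg p2 \land (\neg p1 \to p1) since w2 forces both conjuncts.

No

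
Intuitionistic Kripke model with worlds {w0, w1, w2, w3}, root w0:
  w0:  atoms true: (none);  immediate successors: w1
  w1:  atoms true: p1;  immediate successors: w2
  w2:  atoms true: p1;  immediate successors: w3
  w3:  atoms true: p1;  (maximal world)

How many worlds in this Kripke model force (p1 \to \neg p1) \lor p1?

w0: does not force it — w0 \nVdash (p1 \to \neg p1) \lor p1: neither disjunct is forced at w0.
w1: forces it.
w2: forces it.
w3: forces it.
Worlds forcing the formula: {w1, w2, w3}.

3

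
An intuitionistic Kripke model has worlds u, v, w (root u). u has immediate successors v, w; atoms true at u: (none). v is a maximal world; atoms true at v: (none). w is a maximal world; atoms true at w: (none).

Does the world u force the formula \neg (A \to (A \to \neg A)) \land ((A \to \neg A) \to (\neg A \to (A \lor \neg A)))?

u \nVdash \neg (A \to (A \to \neg A)) \land ((A \to \neg A) \to (\neg A \to (A \lor \neg A))) since u fails \neg (A \to (A \to \neg A)).

No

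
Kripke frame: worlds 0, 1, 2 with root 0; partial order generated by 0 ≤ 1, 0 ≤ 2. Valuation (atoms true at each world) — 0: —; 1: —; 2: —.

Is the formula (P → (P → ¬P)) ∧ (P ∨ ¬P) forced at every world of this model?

0 ⊩ (P → (P → ¬P)) ∧ (P ∨ ¬P) since 0 forces both conjuncts.
Since the root 0 forces (P → (P → ¬P)) ∧ (P ∨ ¬P) and forcing is persistent (monotone upward), every world forces it.

Yes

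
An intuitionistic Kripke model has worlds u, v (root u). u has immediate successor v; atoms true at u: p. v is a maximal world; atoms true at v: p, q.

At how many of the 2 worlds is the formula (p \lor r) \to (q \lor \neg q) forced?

u: does not force it — u \nVdash (p \lor r) \to (q \lor \neg q): already at u itself, u \Vdash p \lor r but u \nVdash q \lor \neg q.
v: forces it.
Worlds forcing the formula: {v}.

1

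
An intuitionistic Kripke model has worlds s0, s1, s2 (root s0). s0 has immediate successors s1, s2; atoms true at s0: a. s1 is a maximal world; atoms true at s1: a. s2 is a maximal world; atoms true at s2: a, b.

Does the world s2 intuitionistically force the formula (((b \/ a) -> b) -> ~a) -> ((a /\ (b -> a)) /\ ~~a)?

Yes

s2 ||- (((b \/ a) -> b) -> ~a) -> ((a /\ (b -> a)) /\ ~~a) vacuously: no world accessible from s2 forces the antecedent ((b \/ a) -> b) -> ~a.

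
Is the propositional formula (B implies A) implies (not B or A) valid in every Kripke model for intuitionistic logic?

This is the material-implication-as-disjunction principle, which is not intuitionistically valid.
A Kripke countermodel: worlds 0, 1; order generated by 0 <= 1; atoms true at each world — 0:{}; 1:{A,B}.
0 does not force (B implies A) implies (not B or A): already at 0 itself, 0 forces B implies A but 0 does not force not B or A.
0 does not force not B or A: neither disjunct is forced at 0.
0 does not force not B since 1 is accessible from 0 and 1 forces B.
So the root 0 does not force the formula.

No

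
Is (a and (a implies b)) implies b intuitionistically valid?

Yes

This is modus ponens in implicational form, which is intuitionistically derivable.
If a world forces a and a implies b, then applying the implication at that world (which is accessible from itself) gives b.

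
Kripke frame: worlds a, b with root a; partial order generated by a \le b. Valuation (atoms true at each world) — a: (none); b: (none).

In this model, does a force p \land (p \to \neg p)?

No

a \nVdash p \land (p \to \neg p) since a fails p.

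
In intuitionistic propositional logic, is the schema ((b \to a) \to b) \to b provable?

This is Peirce's law, which is not intuitionistically valid.
A Kripke countermodel: worlds s0, s1; order generated by s0 \le s1; atoms true at each world — s0:{}; s1:{b}.
s0 \nVdash ((b \to a) \to b) \to b: already at s0 itself, s0 \Vdash (b \to a) \to b but s0 \nVdash b.
s0 lacks atom b, so s0 \nVdash b.
So the root s0 does not force the formula.

No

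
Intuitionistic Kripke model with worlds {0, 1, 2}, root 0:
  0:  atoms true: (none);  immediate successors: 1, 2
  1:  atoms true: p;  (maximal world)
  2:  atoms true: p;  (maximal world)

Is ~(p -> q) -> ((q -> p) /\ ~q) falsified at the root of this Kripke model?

No

0 ||- ~(p -> q) -> ((q -> p) /\ ~q): every world accessible from 0 that forces ~(p -> q) (namely 0, 1, 2) also forces (q -> p) /\ ~q.
So the root 0 forces ~(p -> q) -> ((q -> p) /\ ~q); the model is not a countermodel.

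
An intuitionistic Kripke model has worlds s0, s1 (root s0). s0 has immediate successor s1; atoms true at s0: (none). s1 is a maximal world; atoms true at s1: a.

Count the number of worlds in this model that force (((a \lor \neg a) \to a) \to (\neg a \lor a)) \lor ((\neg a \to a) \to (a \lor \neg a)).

1

s0: does not force it — s0 \nVdash (((a \lor \neg a) \to a) \to (\neg a \lor a)) \lor ((\neg a \to a) \to (a \lor \neg a)): neither disjunct is forced at s0.
s1: forces it.
Worlds forcing the formula: {s1}.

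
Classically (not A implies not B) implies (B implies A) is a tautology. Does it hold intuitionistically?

No

This is the converse of contraposition, which is not intuitionistically valid.
A Kripke countermodel: worlds u0, u1; order generated by u0 <= u1; atoms true at each world — u0:{B}; u1:{A,B}.
u0 does not force (not A implies not B) implies (B implies A): already at u0 itself, u0 forces not A implies not B but u0 does not force B implies A.
u0 does not force B implies A: already at u0 itself, u0 forces B but u0 does not force A.
u0 lacks atom A, so u0 does not force A.
So the root u0 does not force the formula.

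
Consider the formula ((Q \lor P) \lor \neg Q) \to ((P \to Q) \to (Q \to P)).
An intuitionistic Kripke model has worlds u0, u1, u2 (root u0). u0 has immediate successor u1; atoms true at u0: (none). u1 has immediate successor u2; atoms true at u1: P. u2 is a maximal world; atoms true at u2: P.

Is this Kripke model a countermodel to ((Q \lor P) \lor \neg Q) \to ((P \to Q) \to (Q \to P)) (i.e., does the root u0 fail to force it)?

u0 \Vdash ((Q \lor P) \lor \neg Q) \to ((P \to Q) \to (Q \to P)): every world accessible from u0 that forces (Q \lor P) \lor \neg Q (namely u0, u1, u2) also forces (P \to Q) \to (Q \to P).
So the root u0 forces ((Q \lor P) \lor \neg Q) \to ((P \to Q) \to (Q \to P)); the model is not a countermodel.

No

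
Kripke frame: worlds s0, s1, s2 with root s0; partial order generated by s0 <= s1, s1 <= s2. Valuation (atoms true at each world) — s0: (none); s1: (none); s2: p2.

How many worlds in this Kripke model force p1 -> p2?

3

s0: forces it.
s1: forces it.
s2: forces it.
Worlds forcing the formula: {s0, s1, s2}.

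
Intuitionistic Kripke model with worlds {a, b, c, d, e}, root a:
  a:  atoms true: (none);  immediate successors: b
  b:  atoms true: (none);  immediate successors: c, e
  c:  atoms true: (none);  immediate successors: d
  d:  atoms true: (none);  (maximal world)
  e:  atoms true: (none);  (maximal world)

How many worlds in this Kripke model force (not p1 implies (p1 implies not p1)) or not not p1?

a: forces it.
b: forces it.
c: forces it.
d: forces it.
e: forces it.
Worlds forcing the formula: {a, b, c, d, e}.

5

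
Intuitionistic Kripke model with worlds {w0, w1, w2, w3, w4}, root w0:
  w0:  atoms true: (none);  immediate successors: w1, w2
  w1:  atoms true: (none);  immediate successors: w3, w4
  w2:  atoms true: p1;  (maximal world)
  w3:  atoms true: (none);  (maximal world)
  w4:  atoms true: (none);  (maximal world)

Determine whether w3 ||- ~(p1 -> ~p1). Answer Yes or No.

No

w3 ||-/- ~(p1 -> ~p1) since w3 is accessible from w3 and w3 ||- p1 -> ~p1.
w3 ||- p1 -> ~p1 vacuously: no world accessible from w3 forces the antecedent p1.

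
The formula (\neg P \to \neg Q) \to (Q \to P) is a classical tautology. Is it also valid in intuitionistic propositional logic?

This is the converse of contraposition, which is not intuitionistically valid.
A Kripke countermodel: worlds u, v; order generated by u \le v; atoms true at each world — u:{Q}; v:{P,Q}.
u \nVdash (\neg P \to \neg Q) \to (Q \to P): already at u itself, u \Vdash \neg P \to \neg Q but u \nVdash Q \to P.
u \nVdash Q \to P: already at u itself, u \Vdash Q but u \nVdash P.
u lacks atom P, so u \nVdash P.
So the root u does not force the formula.

No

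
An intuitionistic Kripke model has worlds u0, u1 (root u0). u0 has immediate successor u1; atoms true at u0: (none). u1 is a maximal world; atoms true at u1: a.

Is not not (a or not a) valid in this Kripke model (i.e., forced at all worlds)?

u0 forces not not (a or not a): no world accessible from u0 forces not (a or not a).
Since the root u0 forces not not (a or not a) and forcing is persistent (monotone upward), every world forces it.

Yes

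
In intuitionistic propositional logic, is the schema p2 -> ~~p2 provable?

Yes

This is double-negation introduction, which is intuitionistically derivable.
If a world forces p2 then every accessible world forces p2 (persistence), so none forces ~p2; hence ~~p2.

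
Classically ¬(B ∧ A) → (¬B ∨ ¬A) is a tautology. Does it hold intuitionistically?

This is the constructively invalid direction of De Morgan's law for conjunction, which is not intuitionistically valid.
A Kripke countermodel: worlds a, b, c; order generated by a ≤ b, a ≤ c; atoms true at each world — a:{}; b:{B}; c:{A}.
a ⊮ ¬(B ∧ A) → (¬B ∨ ¬A): already at a itself, a ⊩ ¬(B ∧ A) but a ⊮ ¬B ∨ ¬A.
a ⊮ ¬B ∨ ¬A: neither disjunct is forced at a.
a ⊮ ¬B since b is accessible from a and b ⊩ B.
So the root a does not force the formula.

No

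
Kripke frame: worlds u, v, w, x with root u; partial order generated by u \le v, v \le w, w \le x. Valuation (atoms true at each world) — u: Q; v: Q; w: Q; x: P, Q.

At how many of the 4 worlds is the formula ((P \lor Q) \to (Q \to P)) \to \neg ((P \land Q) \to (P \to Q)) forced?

0

u: does not force it — u \nVdash ((P \lor Q) \to (Q \to P)) \to \neg ((P \land Q) \to (P \to Q)): at the accessible world x, x \Vdash (P \lor Q) \to (Q \to P) but x \nVdash \neg ((P \land Q) \to (P \to Q)).
v: does not force it.
w: does not force it.
x: does not force it.
Worlds forcing the formula: { }.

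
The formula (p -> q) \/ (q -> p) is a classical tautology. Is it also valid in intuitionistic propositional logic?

This is the Gödel–Dummett linearity axiom, which is not intuitionistically valid.
A Kripke countermodel: worlds s0, s1, s2; order generated by s0 <= s1, s0 <= s2; atoms true at each world — s0:{}; s1:{p}; s2:{q}.
s0 ||-/- (p -> q) \/ (q -> p): neither disjunct is forced at s0.
s0 ||-/- p -> q: at the accessible world s1, s1 ||- p but s1 ||-/- q.
s1 lacks atom q, so s1 ||-/- q.
So the root s0 does not force the formula.

No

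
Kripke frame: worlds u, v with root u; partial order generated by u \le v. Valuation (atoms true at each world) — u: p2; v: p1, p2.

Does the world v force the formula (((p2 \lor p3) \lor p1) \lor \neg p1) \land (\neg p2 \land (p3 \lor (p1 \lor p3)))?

v \nVdash (((p2 \lor p3) \lor p1) \lor \neg p1) \land (\neg p2 \land (p3 \lor (p1 \lor p3))) since v fails \neg p2 \land (p3 \lor (p1 \lor p3)).

No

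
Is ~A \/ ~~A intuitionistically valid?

This is the weak law of excluded middle, which is not intuitionistically valid.
A Kripke countermodel: worlds u, v, w; order generated by u <= v, u <= w; atoms true at each world — u:{}; v:{A}; w:{}.
u ||-/- ~A \/ ~~A: neither disjunct is forced at u.
u ||-/- ~A since v is accessible from u and v ||- A.
So the root u does not force the formula.

No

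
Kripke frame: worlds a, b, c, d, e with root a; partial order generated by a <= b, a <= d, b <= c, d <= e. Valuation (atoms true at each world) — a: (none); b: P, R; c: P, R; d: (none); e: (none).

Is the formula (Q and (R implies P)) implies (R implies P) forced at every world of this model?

Yes

a forces (Q and (R implies P)) implies (R implies P) vacuously: no world accessible from a forces the antecedent Q and (R implies P).
Since the root a forces (Q and (R implies P)) implies (R implies P) and forcing is persistent (monotone upward), every world forces it.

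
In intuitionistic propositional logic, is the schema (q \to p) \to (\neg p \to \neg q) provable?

Yes

This is the forward direction of contraposition, which is intuitionistically derivable.
Assume q \to p and \neg p. If q held then p would follow, contradicting \neg p; so \neg q.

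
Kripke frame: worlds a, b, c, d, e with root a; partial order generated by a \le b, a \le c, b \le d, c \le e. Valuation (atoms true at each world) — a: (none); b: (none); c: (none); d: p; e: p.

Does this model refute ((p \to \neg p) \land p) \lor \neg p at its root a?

Yes

a \nVdash ((p \to \neg p) \land p) \lor \neg p: neither disjunct is forced at a.
a \nVdash (p \to \neg p) \land p since a fails p \to \neg p.
So the root a does not force ((p \to \neg p) \land p) \lor \neg p; the model is a countermodel.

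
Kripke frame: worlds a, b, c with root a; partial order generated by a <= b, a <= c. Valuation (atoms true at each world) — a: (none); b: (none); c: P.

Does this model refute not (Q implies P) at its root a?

a does not force not (Q implies P) since a is accessible from a and a forces Q implies P.
a forces Q implies P vacuously: no world accessible from a forces the antecedent Q.
So the root a does not force not (Q implies P); the model is a countermodel.

Yes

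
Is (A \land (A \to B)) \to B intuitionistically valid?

This is modus ponens in implicational form, which is intuitionistically derivable.
If a world forces A and A \to B, then applying the implication at that world (which is accessible from itself) gives B.

Yes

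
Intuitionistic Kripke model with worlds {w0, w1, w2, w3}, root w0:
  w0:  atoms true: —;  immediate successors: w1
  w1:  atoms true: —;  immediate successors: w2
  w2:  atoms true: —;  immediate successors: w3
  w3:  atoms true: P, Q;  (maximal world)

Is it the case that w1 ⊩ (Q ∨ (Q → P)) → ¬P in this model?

w1 ⊮ (Q ∨ (Q → P)) → ¬P: already at w1 itself, w1 ⊩ Q ∨ (Q → P) but w1 ⊮ ¬P.
w1 ⊮ ¬P since w3 is accessible from w1 and w3 ⊩ P.

No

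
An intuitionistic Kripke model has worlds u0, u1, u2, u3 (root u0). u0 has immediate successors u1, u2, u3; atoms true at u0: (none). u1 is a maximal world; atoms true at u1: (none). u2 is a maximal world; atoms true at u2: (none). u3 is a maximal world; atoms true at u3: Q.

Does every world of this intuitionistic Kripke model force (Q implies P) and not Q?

No

Not every world: u0 does not force (Q implies P) and not Q.
u0 does not force (Q implies P) and not Q since u0 fails Q implies P.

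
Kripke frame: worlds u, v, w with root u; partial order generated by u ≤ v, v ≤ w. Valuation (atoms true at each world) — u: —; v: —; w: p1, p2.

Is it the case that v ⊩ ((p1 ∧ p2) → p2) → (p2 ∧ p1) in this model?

No

v ⊮ ((p1 ∧ p2) → p2) → (p2 ∧ p1): already at v itself, v ⊩ (p1 ∧ p2) → p2 but v ⊮ p2 ∧ p1.
v ⊮ p2 ∧ p1 since v fails p2.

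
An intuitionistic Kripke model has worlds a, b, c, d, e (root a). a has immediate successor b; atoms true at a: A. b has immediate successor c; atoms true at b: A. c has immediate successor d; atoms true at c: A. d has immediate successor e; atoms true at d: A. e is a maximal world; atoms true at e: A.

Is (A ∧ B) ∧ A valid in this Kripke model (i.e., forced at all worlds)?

No

Not every world: a ⊮ (A ∧ B) ∧ A.
a ⊮ (A ∧ B) ∧ A since a fails A ∧ B.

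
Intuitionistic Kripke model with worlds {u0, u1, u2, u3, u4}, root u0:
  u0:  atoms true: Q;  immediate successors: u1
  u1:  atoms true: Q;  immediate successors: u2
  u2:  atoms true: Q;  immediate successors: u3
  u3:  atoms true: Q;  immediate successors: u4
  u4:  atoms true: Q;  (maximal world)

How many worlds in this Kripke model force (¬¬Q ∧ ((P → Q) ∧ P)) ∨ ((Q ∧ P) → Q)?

5

u0: forces it.
u1: forces it.
u2: forces it.
u3: forces it.
u4: forces it.
Worlds forcing the formula: {u0, u1, u2, u3, u4}.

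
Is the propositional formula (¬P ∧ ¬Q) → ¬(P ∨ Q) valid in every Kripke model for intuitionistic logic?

This is a constructively valid De Morgan direction (conjunction of negations to negated disjunction), which is intuitionistically derivable.
If both ¬P and ¬Q hold at a world, no accessible world forces P or forces Q, so none forces P ∨ Q.

Yes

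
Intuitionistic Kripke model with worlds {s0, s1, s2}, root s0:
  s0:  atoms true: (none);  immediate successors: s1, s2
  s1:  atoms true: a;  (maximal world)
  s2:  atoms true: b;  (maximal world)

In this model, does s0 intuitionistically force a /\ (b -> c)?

No

s0 ||-/- a /\ (b -> c) since s0 fails a.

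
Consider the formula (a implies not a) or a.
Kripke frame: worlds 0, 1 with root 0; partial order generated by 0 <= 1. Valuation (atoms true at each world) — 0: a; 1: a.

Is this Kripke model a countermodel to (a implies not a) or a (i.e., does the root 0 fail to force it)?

0 forces (a implies not a) or a via the disjunct a.
So the root 0 forces (a implies not a) or a; the model is not a countermodel.

No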